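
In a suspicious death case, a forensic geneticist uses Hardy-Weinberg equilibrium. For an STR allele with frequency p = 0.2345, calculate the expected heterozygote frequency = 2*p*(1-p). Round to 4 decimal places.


Hardy-Weinberg heterozygote frequency:
q = 1 - p = 1 - 0.2345 = 0.7655
2pq = 2 * 0.2345 * 0.7655 = 0.3590

0.3590


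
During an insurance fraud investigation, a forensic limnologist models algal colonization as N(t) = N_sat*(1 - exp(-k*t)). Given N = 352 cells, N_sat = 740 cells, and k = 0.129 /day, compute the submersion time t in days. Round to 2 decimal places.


PMSI from diatom colonization curve:
N / N_sat = 352 / 740 = 0.475676
1 - N/N_sat = 0.524324
ln(1 - N/N_sat) = -0.645645
t = -ln(1 - N/N_sat) / k = -(-0.645645) / 0.129 = 5.00 days

5.00


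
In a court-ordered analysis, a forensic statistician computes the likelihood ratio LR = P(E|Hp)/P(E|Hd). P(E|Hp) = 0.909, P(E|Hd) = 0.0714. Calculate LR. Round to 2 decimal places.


Likelihood ratio calculation:
LR = P(E|Hp) / P(E|Hd)
LR = 0.909 / 0.0714
LR = 12.73

12.73


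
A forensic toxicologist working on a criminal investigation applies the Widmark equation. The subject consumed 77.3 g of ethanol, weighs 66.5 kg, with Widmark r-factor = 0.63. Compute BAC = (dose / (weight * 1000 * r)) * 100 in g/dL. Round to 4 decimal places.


Applying the Widmark formula:
BAC = (dose_g / (body_wt * 1000 * r)) * 100
Denominator = 66.5 * 1000 * 0.63 = 41895
BAC = (77.3 / 41895) * 100
BAC = 0.1845 g/dL

0.1845


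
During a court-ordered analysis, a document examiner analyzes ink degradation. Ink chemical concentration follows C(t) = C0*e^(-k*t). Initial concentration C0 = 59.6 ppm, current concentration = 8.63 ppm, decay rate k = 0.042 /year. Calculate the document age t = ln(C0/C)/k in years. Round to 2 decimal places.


Document age estimation:
C0/C = 59.6 / 8.63 = 6.906141
ln(C0/C) = 1.932411
t = 1.932411 / 0.042 = 46.01 years

46.01


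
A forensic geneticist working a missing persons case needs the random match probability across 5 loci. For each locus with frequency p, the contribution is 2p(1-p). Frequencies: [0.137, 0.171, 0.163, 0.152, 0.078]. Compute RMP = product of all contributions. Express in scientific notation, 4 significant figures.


Computing RMP for 5 loci:
Locus 1: 2 * 0.137 * 0.863 = 0.236462
Locus 2: 2 * 0.171 * 0.829 = 0.283518
Locus 3: 2 * 0.163 * 0.837 = 0.272862
Locus 4: 2 * 0.152 * 0.848 = 0.257792
Locus 5: 2 * 0.078 * 0.922 = 0.143832
RMP = 6.783e-04

6.783e-04


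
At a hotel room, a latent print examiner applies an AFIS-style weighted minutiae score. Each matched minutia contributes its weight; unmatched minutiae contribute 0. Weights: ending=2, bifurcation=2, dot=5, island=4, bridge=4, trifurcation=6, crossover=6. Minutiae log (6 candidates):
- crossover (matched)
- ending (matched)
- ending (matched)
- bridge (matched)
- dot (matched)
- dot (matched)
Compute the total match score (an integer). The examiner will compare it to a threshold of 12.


Weighted minutiae match score:
  crossover: matched, +6 (running total 6)
  ending: matched, +2 (running total 8)
  ending: matched, +2 (running total 10)
  bridge: matched, +4 (running total 14)
  dot: matched, +5 (running total 19)
  dot: matched, +5 (running total 24)
Total score = 24
Threshold = 12; verdict = identification

24


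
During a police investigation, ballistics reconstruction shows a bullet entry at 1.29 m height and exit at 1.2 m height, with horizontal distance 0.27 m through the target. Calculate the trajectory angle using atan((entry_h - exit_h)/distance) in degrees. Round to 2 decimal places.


Bullet trajectory angle:
Height difference = 1.29 - 1.2 = 0.09 m
angle = atan(0.09 / 0.27)
angle = atan(0.333333)
angle = 18.43 degrees

18.43


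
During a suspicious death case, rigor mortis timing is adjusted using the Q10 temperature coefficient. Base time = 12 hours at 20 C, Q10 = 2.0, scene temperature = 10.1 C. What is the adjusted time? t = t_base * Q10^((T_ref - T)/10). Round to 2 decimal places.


Rigor mortis time adjustment:
Exponent = (T_ref - T_actual) / 10 = (20 - 10.1) / 10 = 0.99
Q10 factor = 2.0^0.99 = 1.98618
t_adjusted = 12 * 1.98618 = 23.83 hours

23.83


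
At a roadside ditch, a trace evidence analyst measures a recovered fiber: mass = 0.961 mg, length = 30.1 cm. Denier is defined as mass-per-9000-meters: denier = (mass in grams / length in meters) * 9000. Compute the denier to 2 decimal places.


Denier calculation:
Mass in grams = 0.961 mg / 1000 = 0.000961 g
Length in meters = 30.1 cm / 100 = 0.301 m
Linear density = mass / length = 0.000961 / 0.301 = 0.00319269 g/m
Denier = (g/m) * 9000 = 0.00319269 * 9000 = 28.73

28.73


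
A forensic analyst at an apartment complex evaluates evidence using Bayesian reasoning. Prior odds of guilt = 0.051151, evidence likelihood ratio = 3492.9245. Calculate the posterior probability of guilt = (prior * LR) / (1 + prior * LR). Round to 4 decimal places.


Bayesian evidence evaluation:
Posterior odds = prior_odds * LR = 0.051151 * 3492.9245 = 178.6666
Posterior probability = posterior_odds / (1 + posterior_odds)
= 178.6666 / (1 + 178.6666)
= 178.6666 / 179.6666
= 0.9944

0.9944


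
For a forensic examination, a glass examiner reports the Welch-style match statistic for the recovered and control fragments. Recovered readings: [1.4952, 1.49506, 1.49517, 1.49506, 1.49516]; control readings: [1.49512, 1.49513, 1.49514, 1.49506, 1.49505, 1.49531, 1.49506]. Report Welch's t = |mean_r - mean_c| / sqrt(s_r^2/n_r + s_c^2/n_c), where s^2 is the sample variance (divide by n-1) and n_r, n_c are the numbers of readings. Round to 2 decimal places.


Welch's t-criterion for glass RI comparison:
Recovered mean = sum / n_r = 7.47565 / 5 = 1.49513
Control mean = sum / n_c = 10.46587 / 7 = 1.4951243
Recovered sample variance s_r^2 = 4.3e-09
Control sample variance s_c^2 = 8.09524e-09
Welch SE (unpooled) = sqrt(s_r^2/n_r + s_c^2/n_c) = sqrt(8.6e-10 + 1.15646e-09) = sqrt(2.01646e-09) = 4.4905e-05
|mean_r - mean_c| = 5.71429e-06
t = 5.71429e-06 / 4.4905e-05 = 0.13

0.13


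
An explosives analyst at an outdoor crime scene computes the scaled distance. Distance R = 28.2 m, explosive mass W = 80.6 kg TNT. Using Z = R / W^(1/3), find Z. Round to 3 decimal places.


Scaled distance calculation:
W^(1/3) = 80.6^(1/3) = 4.319615
Z = R / W^(1/3) = 28.2 / 4.319615
Z = 6.528 m/kg^(1/3)

6.528


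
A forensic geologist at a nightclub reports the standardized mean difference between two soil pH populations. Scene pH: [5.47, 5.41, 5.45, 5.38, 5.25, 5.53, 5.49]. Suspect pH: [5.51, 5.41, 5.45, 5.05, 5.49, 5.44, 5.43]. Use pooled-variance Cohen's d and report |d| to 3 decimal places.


Pooled-variance Cohen's d for soil pH comparison:
Scene mean = 37.98 / 7 = 5.425714
Suspect mean = 37.78 / 7 = 5.397143
Scene sample variance s_s^2 = 0.008462
Suspect sample variance s_c^2 = 0.024624
Pooled variance = ((n_s-1)*s_s^2 + (n_c-1)*s_c^2) / (n_s + n_c - 2) = 0.016543
Pooled SD = sqrt(0.016543) = 0.12862
Mean difference = 0.028571
|d| = |0.028571| / 0.12862 = 0.222

0.222


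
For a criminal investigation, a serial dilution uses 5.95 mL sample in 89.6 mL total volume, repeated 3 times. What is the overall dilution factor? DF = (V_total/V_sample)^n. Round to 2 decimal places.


Dilution factor calculation:
Single dilution = V_total / V_sample = 89.6 / 5.95 ≈ 15.058824
Number of dilutions = 3
Total DF = (89.6 / 5.95)^3 (full precision, rounded at the end) = 3414.86

3414.86


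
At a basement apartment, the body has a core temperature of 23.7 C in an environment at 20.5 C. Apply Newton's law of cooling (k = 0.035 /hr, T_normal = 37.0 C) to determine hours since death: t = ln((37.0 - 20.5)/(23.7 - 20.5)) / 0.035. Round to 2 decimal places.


Using Newton's law of cooling:
t = ln((T_normal - T_ambient) / (T_body - T_ambient)) / k
T_normal - T_ambient = 16.5
T_body - T_ambient = 3.2
Ratio = 5.15625
ln(ratio) = 1.64021
t = 1.64021 / 0.035 = 46.86 hours

46.86


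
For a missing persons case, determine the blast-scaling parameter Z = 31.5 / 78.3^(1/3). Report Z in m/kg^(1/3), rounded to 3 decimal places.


Scaled distance calculation:
W^(1/3) = 78.3^(1/3) = 4.278129
Z = R / W^(1/3) = 31.5 / 4.278129
Z = 7.363 m/kg^(1/3)

7.363


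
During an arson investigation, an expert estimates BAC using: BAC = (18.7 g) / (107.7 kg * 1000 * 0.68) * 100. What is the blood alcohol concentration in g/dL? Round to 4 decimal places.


Applying the Widmark formula:
BAC = (dose_g / (body_wt * 1000 * r)) * 100
Denominator = 107.7 * 1000 * 0.68 = 73236
BAC = (18.7 / 73236) * 100
BAC = 0.0255 g/dL

0.0255


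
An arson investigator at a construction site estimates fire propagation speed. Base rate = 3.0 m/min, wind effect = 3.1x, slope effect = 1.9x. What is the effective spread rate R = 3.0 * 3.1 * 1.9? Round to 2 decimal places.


Fire spread rate calculation:
R = R0 * wind_factor * slope_factor
= 3.0 * 3.1 * 1.9
= 9.3 * 1.9
= 17.67 m/min

17.67


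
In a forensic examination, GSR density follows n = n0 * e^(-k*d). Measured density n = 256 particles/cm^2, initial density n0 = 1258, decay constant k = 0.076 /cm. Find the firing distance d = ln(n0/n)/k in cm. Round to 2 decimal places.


GSR distance calculation:
n0/n = 1258 / 256 = 4.914062
ln(n0/n) = 1.592101
d = 1.592101 / 0.076 = 20.95 cm

20.95


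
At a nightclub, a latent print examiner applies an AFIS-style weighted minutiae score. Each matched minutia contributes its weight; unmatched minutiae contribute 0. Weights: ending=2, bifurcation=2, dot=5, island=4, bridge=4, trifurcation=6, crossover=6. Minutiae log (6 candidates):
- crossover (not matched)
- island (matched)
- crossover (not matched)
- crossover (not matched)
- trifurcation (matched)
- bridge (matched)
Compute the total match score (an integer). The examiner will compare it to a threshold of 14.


Weighted minutiae match score:
  crossover: not matched, +0
  island: matched, +4 (running total 4)
  crossover: not matched, +0
  crossover: not matched, +0
  trifurcation: matched, +6 (running total 10)
  bridge: matched, +4 (running total 14)
Total score = 14
Threshold = 14; verdict = identification

14


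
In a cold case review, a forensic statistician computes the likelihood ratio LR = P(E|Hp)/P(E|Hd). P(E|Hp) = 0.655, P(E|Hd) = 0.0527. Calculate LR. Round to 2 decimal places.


Likelihood ratio calculation:
LR = P(E|Hp) / P(E|Hd)
LR = 0.655 / 0.0527
LR = 12.43

12.43


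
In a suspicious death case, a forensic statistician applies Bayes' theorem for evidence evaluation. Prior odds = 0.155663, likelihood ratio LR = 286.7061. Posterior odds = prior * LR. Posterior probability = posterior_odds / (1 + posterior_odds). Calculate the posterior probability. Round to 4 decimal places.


Bayesian evidence evaluation:
Posterior odds = prior_odds * LR = 0.155663 * 286.7061 = 44.62953
Posterior probability = posterior_odds / (1 + posterior_odds)
= 44.62953 / (1 + 44.62953)
= 44.62953 / 45.62953
= 0.9781

0.9781


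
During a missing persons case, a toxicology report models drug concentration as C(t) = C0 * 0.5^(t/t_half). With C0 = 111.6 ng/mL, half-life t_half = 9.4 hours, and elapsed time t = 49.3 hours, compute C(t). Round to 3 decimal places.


Drug concentration decay:
Number of half-lives = t / t_half = 49.3 / 9.4 = 5.244681
Decay factor = 0.5^5.244681 = 0.02637507
C(t) = 111.6 * 0.02637507 = 2.943 ng/mL

2.943


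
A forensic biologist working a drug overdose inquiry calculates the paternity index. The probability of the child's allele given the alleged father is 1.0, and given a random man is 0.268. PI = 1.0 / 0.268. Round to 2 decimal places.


Paternity Index calculation:
PI = P(allele|father) / P(allele|random)
PI = 1.0 / 0.268
PI = 3.73

3.73


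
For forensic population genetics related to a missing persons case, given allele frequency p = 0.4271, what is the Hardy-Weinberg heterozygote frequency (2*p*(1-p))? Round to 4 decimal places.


Hardy-Weinberg heterozygote frequency:
q = 1 - p = 1 - 0.4271 = 0.5729
2pq = 2 * 0.4271 * 0.5729 = 0.4894

0.4894


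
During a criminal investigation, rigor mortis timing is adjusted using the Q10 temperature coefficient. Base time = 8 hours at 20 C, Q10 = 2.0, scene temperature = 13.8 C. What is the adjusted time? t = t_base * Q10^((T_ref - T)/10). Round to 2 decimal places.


Rigor mortis time adjustment:
Exponent = (T_ref - T_actual) / 10 = (20 - 13.8) / 10 = 0.62
Q10 factor = 2.0^0.62 = 1.53688
t_adjusted = 8 * 1.53688 = 12.30 hours

12.30


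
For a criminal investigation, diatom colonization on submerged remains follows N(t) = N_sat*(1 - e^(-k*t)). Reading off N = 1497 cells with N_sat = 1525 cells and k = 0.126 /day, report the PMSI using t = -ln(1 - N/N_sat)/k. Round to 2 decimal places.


PMSI from diatom colonization curve:
N / N_sat = 1497 / 1525 = 0.981639
1 - N/N_sat = 0.018361
ln(1 - N/N_sat) = -3.997526
t = -ln(1 - N/N_sat) / k = -(-3.997526) / 0.126 = 31.73 days

31.73


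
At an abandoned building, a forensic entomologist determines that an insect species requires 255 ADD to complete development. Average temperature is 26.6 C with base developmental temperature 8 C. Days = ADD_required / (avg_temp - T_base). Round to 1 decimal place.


Insect development time:
Effective temperature = avg_temp - T_base = 26.6 - 8 = 18.6 C
Days = ADD / effective_temp = 255 / 18.6 = 13.7 days

13.7


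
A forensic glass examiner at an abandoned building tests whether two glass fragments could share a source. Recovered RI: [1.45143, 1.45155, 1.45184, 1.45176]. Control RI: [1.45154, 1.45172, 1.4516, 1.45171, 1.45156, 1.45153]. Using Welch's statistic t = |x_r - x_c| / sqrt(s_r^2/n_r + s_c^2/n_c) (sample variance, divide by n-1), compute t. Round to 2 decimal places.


Welch's t-criterion for glass RI comparison:
Recovered mean = sum / n_r = 5.80658 / 4 = 1.451645
Control mean = sum / n_c = 8.70966 / 6 = 1.45161
Recovered sample variance s_r^2 = 3.55e-08
Control sample variance s_c^2 = 7.2e-09
Welch SE (unpooled) = sqrt(s_r^2/n_r + s_c^2/n_c) = sqrt(8.875e-09 + 1.2e-09) = sqrt(1.0075e-08) = 0.000100374
|mean_r - mean_c| = 3.5e-05
t = 3.5e-05 / 0.000100374 = 0.35

0.35


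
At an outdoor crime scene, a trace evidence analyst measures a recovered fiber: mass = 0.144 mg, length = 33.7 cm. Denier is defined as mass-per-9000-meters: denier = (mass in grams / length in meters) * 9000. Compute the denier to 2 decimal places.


Denier calculation:
Mass in grams = 0.144 mg / 1000 = 0.000144 g
Length in meters = 33.7 cm / 100 = 0.337 m
Linear density = mass / length = 0.000144 / 0.337 = 0.0004273 g/m
Denier = (g/m) * 9000 = 0.0004273 * 9000 = 3.85

3.85


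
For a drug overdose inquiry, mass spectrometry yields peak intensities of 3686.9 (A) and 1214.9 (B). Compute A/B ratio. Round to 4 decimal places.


Spectral peak ratio:
Peak A = 3686.9 counts
Peak B = 1214.9 counts
Ratio = 3686.9 / 1214.9 = 3.0347

3.0347


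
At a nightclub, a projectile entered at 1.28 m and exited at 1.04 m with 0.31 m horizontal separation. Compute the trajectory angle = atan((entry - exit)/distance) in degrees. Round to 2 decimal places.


Bullet trajectory angle:
Height difference = 1.28 - 1.04 = 0.24 m
angle = atan(0.24 / 0.31)
angle = atan(0.774194)
angle = 37.75 degrees

37.75


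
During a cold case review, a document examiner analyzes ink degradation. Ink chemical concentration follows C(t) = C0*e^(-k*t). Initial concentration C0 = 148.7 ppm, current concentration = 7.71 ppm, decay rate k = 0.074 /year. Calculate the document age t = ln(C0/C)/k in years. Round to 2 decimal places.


Document age estimation:
C0/C = 148.7 / 7.71 = 19.286641
ln(C0/C) = 2.959413
t = 2.959413 / 0.074 = 39.99 years

39.99


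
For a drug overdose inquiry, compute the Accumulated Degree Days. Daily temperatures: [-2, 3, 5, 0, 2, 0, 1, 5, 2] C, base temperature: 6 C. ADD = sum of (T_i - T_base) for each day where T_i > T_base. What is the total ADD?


Computing ADD day by day:
Day 1: max(0, -2 - 6) = 0
Day 2: max(0, 3 - 6) = 0
Day 3: max(0, 5 - 6) = 0
Day 4: max(0, 0 - 6) = 0
Day 5: max(0, 2 - 6) = 0
Day 6: max(0, 0 - 6) = 0
Day 7: max(0, 1 - 6) = 0
Day 8: max(0, 5 - 6) = 0
Day 9: max(0, 2 - 6) = 0
Total ADD = 0

0


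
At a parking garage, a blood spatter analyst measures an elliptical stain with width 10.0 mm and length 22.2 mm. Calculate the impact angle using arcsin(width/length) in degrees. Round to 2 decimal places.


Blood spatter impact angle calculation:
width / length = 10.0 / 22.2 = 0.45045
angle = arcsin(0.45045)
angle = 26.77 degrees

26.77


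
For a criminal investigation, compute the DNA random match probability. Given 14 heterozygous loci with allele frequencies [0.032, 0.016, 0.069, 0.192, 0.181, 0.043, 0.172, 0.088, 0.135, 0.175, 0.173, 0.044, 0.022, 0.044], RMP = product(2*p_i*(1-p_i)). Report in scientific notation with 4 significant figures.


Computing RMP for 14 loci:
Locus 1: 2 * 0.032 * 0.968 = 0.061952
Locus 2: 2 * 0.016 * 0.984 = 0.031488
Locus 3: 2 * 0.069 * 0.931 = 0.128478
Locus 4: 2 * 0.192 * 0.808 = 0.310272
Locus 5: 2 * 0.181 * 0.819 = 0.296478
Locus 6: 2 * 0.043 * 0.957 = 0.082302
Locus 7: 2 * 0.172 * 0.828 = 0.284832
Locus 8: 2 * 0.088 * 0.912 = 0.160512
Locus 9: 2 * 0.135 * 0.865 = 0.23355
Locus 10: 2 * 0.175 * 0.825 = 0.28875
Locus 11: 2 * 0.173 * 0.827 = 0.286142
Locus 12: 2 * 0.044 * 0.956 = 0.084128
Locus 13: 2 * 0.022 * 0.978 = 0.043032
Locus 14: 2 * 0.044 * 0.956 = 0.084128
RMP = 5.098e-13

5.098e-13


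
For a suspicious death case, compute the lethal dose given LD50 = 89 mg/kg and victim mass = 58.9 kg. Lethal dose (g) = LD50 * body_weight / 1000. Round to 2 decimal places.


Lethal dose calculation:
Lethal dose = LD50 * body_weight / 1000
= 89 * 58.9 / 1000
= 5242.1 / 1000
= 5.24 g

5.24


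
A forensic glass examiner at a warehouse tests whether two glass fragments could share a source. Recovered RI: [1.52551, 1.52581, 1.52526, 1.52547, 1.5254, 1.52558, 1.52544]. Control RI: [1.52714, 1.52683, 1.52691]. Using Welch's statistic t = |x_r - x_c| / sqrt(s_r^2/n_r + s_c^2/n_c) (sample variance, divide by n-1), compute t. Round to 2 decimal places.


Welch's t-criterion for glass RI comparison:
Recovered mean = sum / n_r = 10.67847 / 7 = 1.5254957
Control mean = sum / n_c = 4.58088 / 3 = 1.52696
Recovered sample variance s_r^2 = 2.90952e-08
Control sample variance s_c^2 = 2.59e-08
Welch SE (unpooled) = sqrt(s_r^2/n_r + s_c^2/n_c) = sqrt(4.15646e-09 + 8.63333e-09) = sqrt(1.27898e-08) = 0.000113092
|mean_r - mean_c| = 0.00146429
t = 0.00146429 / 0.000113092 = 12.95

12.95


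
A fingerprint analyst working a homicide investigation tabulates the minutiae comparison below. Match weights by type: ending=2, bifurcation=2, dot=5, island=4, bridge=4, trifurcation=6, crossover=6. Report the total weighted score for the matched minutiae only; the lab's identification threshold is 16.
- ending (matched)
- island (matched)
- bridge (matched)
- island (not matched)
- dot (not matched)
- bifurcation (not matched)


Weighted minutiae match score:
  ending: matched, +2 (running total 2)
  island: matched, +4 (running total 6)
  bridge: matched, +4 (running total 10)
  island: not matched, +0
  dot: not matched, +0
  bifurcation: not matched, +0
Total score = 10
Threshold = 16; verdict = inconclusive

10


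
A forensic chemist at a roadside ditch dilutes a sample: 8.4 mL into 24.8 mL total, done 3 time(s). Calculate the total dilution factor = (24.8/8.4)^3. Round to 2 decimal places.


Dilution factor calculation:
Single dilution = V_total / V_sample = 24.8 / 8.4 ≈ 2.952381
Number of dilutions = 3
Total DF = (24.8 / 8.4)^3 (full precision, rounded at the end) = 25.73

25.73


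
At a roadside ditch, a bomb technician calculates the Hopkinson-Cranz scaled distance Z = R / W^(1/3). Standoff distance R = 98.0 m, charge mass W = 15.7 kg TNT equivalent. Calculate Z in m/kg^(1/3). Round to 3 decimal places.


Scaled distance calculation:
W^(1/3) = 15.7^(1/3) = 2.503994
Z = R / W^(1/3) = 98.0 / 2.503994
Z = 39.137 m/kg^(1/3)

39.137


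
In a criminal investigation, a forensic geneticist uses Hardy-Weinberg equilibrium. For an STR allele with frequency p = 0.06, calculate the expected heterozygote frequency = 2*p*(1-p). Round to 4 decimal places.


Hardy-Weinberg heterozygote frequency:
q = 1 - p = 1 - 0.06 = 0.94
2pq = 2 * 0.06 * 0.94 = 0.1128

0.1128


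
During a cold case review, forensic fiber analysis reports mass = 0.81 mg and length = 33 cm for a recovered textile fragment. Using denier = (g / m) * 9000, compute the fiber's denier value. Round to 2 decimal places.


Denier calculation:
Mass in grams = 0.81 mg / 1000 = 0.00081 g
Length in meters = 33 cm / 100 = 0.33 m
Linear density = mass / length = 0.00081 / 0.33 = 0.00245455 g/m
Denier = (g/m) * 9000 = 0.00245455 * 9000 = 22.09

22.09


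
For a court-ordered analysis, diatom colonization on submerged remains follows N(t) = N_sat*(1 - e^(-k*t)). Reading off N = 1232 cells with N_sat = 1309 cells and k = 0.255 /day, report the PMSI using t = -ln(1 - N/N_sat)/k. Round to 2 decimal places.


PMSI from diatom colonization curve:
N / N_sat = 1232 / 1309 = 0.941176
1 - N/N_sat = 0.058824
ln(1 - N/N_sat) = -2.833205
t = -ln(1 - N/N_sat) / k = -(-2.833205) / 0.255 = 11.11 days

11.11


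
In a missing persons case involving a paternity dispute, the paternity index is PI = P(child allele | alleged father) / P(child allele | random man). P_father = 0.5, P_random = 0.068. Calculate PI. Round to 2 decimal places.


Paternity Index calculation:
PI = P(allele|father) / P(allele|random)
PI = 0.5 / 0.068
PI = 7.35

7.35


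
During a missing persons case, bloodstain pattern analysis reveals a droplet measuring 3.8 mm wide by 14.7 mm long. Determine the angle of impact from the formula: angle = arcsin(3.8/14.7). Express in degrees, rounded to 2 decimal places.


Blood spatter impact angle calculation:
width / length = 3.8 / 14.7 = 0.258503
angle = arcsin(0.258503)
angle = 14.98 degrees

14.98


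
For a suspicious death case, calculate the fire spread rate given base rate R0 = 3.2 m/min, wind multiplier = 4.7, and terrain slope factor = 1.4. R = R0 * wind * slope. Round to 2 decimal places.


Fire spread rate calculation:
R = R0 * wind_factor * slope_factor
= 3.2 * 4.7 * 1.4
= 15.04 * 1.4
= 21.06 m/min

21.06


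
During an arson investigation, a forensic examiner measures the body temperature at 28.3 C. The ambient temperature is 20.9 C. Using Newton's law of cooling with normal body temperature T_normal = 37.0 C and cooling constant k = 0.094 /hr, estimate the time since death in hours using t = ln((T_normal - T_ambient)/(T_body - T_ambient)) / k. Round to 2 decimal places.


Using Newton's law of cooling:
t = ln((T_normal - T_ambient) / (T_body - T_ambient)) / k
T_normal - T_ambient = 16.1
T_body - T_ambient = 7.4
Ratio = 2.175676
ln(ratio) = 0.777339
t = 0.777339 / 0.094 = 8.27 hours

8.27


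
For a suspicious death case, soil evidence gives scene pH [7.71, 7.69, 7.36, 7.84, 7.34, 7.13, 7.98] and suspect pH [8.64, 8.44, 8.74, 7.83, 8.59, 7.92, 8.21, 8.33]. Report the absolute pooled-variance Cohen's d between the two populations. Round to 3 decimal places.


Pooled-variance Cohen's d for soil pH comparison:
Scene mean = 53.05 / 7 = 7.578571
Suspect mean = 66.7 / 8 = 8.3375
Scene sample variance s_s^2 = 0.094181
Suspect sample variance s_c^2 = 0.11085
Pooled variance = ((n_s-1)*s_s^2 + (n_c-1)*s_c^2) / (n_s + n_c - 2) = 0.103157
Pooled SD = sqrt(0.103157) = 0.321181
Mean difference = -0.758929
|d| = |-0.758929| / 0.321181 = 2.363

2.363


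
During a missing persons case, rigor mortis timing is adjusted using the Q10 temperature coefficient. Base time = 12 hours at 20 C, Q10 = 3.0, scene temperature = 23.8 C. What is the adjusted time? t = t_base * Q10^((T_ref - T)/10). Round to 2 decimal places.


Rigor mortis time adjustment:
Exponent = (T_ref - T_actual) / 10 = (20 - 23.8) / 10 = -0.38
Q10 factor = 3.0^-0.38 = 0.65871
t_adjusted = 12 * 0.65871 = 7.90 hours

7.90


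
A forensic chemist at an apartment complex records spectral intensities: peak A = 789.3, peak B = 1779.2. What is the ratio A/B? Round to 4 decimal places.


Spectral peak ratio:
Peak A = 789.3 counts
Peak B = 1779.2 counts
Ratio = 789.3 / 1779.2 = 0.4436

0.4436


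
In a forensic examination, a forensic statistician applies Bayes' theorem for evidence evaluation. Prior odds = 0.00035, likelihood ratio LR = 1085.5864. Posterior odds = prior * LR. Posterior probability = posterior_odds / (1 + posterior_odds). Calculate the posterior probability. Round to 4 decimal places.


Bayesian evidence evaluation:
Posterior odds = prior_odds * LR = 0.00035 * 1085.5864 = 0.3799552
Posterior probability = posterior_odds / (1 + posterior_odds)
= 0.3799552 / (1 + 0.3799552)
= 0.3799552 / 1.3799552
= 0.2753

0.2753


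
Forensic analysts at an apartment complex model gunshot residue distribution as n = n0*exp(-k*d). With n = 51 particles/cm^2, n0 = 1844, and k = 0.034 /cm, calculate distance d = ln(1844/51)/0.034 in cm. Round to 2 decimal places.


GSR distance calculation:
n0/n = 1844 / 51 = 36.156863
ln(n0/n) = 3.587867
d = 3.587867 / 0.034 = 105.53 cm

105.53


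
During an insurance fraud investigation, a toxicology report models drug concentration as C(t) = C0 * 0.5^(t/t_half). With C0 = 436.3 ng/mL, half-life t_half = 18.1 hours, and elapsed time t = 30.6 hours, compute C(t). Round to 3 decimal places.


Drug concentration decay:
Number of half-lives = t / t_half = 30.6 / 18.1 = 1.690608
Decay factor = 0.5^1.690608 = 0.30979634
C(t) = 436.3 * 0.30979634 = 135.164 ng/mL

135.164


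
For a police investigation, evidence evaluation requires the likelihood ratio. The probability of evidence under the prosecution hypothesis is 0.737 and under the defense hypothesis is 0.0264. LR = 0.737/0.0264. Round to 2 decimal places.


Likelihood ratio calculation:
LR = P(E|Hp) / P(E|Hd)
LR = 0.737 / 0.0264
LR = 27.92

27.92


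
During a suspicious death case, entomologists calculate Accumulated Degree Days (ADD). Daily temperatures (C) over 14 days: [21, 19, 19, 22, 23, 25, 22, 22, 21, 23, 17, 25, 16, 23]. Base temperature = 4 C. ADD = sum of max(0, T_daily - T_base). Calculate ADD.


Computing ADD day by day:
Day 1: max(0, 21 - 4) = 17
Day 2: max(0, 19 - 4) = 15
Day 3: max(0, 19 - 4) = 15
Day 4: max(0, 22 - 4) = 18
Day 5: max(0, 23 - 4) = 19
Day 6: max(0, 25 - 4) = 21
Day 7: max(0, 22 - 4) = 18
Day 8: max(0, 22 - 4) = 18
Day 9: max(0, 21 - 4) = 17
Day 10: max(0, 23 - 4) = 19
Day 11: max(0, 17 - 4) = 13
Day 12: max(0, 25 - 4) = 21
Day 13: max(0, 16 - 4) = 12
Day 14: max(0, 23 - 4) = 19
Total ADD = 242

242


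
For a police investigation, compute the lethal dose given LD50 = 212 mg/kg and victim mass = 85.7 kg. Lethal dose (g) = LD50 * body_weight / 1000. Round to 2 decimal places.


Lethal dose calculation:
Lethal dose = LD50 * body_weight / 1000
= 212 * 85.7 / 1000
= 18168.4 / 1000
= 18.17 g

18.17


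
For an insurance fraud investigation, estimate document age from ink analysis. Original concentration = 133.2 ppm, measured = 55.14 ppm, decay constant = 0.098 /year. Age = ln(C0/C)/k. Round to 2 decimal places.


Document age estimation:
C0/C = 133.2 / 55.14 = 2.415669
ln(C0/C) = 0.881976
t = 0.881976 / 0.098 = 9.00 years

9.00


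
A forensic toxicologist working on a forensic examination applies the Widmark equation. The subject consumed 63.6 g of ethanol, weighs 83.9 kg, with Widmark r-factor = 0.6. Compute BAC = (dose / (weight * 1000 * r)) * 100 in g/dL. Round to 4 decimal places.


Applying the Widmark formula:
BAC = (dose_g / (body_wt * 1000 * r)) * 100
Denominator = 83.9 * 1000 * 0.6 = 50340
BAC = (63.6 / 50340) * 100
BAC = 0.1263 g/dL

0.1263


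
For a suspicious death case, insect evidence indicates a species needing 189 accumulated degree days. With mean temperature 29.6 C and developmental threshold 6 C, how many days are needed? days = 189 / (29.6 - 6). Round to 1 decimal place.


Insect development time:
Effective temperature = avg_temp - T_base = 29.6 - 6 = 23.6 C
Days = ADD / effective_temp = 189 / 23.6 = 8.0 days

8.0


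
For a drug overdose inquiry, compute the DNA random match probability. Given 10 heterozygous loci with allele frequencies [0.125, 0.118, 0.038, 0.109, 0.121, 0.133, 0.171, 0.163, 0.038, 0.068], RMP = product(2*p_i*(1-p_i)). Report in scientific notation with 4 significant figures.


Computing RMP for 10 loci:
Locus 1: 2 * 0.125 * 0.875 = 0.21875
Locus 2: 2 * 0.118 * 0.882 = 0.208152
Locus 3: 2 * 0.038 * 0.962 = 0.073112
Locus 4: 2 * 0.109 * 0.891 = 0.194238
Locus 5: 2 * 0.121 * 0.879 = 0.212718
Locus 6: 2 * 0.133 * 0.867 = 0.230622
Locus 7: 2 * 0.171 * 0.829 = 0.283518
Locus 8: 2 * 0.163 * 0.837 = 0.272862
Locus 9: 2 * 0.038 * 0.962 = 0.073112
Locus 10: 2 * 0.068 * 0.932 = 0.126752
RMP = 2.274e-08

2.274e-08


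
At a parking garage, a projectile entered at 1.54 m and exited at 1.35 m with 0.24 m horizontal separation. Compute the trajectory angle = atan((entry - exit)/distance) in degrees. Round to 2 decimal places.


Bullet trajectory angle:
Height difference = 1.54 - 1.35 = 0.19 m
angle = atan(0.19 / 0.24)
angle = atan(0.791667)
angle = 38.37 degrees

38.37


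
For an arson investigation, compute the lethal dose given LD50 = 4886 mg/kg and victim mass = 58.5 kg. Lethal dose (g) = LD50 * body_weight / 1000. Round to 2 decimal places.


Lethal dose calculation:
Lethal dose = LD50 * body_weight / 1000
= 4886 * 58.5 / 1000
= 285831 / 1000
= 285.83 g

285.83


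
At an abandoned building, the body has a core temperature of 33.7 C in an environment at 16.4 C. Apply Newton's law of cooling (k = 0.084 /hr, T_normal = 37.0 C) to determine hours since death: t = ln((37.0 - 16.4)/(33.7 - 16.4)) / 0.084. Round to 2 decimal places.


Using Newton's law of cooling:
t = ln((T_normal - T_ambient) / (T_body - T_ambient)) / k
T_normal - T_ambient = 20.6
T_body - T_ambient = 17.3
Ratio = 1.190751
ln(ratio) = 0.174584
t = 0.174584 / 0.084 = 2.08 hours

2.08


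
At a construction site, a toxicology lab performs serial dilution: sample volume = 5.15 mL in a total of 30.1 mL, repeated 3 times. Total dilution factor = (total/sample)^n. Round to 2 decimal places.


Dilution factor calculation:
Single dilution = V_total / V_sample = 30.1 / 5.15 ≈ 5.84466
Number of dilutions = 3
Total DF = (30.1 / 5.15)^3 (full precision, rounded at the end) = 199.65

199.65


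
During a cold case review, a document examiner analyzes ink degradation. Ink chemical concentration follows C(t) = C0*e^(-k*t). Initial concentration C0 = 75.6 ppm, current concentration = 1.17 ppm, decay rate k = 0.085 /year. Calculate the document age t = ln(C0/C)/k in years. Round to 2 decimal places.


Document age estimation:
C0/C = 75.6 / 1.17 = 64.615385
ln(C0/C) = 4.168453
t = 4.168453 / 0.085 = 49.04 years

49.04


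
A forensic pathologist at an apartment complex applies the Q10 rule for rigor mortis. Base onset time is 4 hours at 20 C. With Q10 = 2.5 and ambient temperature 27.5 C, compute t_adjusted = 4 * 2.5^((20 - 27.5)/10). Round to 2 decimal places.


Rigor mortis time adjustment:
Exponent = (T_ref - T_actual) / 10 = (20 - 27.5) / 10 = -0.75
Q10 factor = 2.5^-0.75 = 0.50297
t_adjusted = 4 * 0.50297 = 2.01 hours

2.01


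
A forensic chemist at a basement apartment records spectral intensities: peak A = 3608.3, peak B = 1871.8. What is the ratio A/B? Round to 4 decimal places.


Spectral peak ratio:
Peak A = 3608.3 counts
Peak B = 1871.8 counts
Ratio = 3608.3 / 1871.8 = 1.9277

1.9277


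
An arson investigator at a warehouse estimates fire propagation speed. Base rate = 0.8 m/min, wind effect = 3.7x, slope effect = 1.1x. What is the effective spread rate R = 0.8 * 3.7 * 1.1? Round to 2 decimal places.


Fire spread rate calculation:
R = R0 * wind_factor * slope_factor
= 0.8 * 3.7 * 1.1
= 2.96 * 1.1
= 3.26 m/min

3.26


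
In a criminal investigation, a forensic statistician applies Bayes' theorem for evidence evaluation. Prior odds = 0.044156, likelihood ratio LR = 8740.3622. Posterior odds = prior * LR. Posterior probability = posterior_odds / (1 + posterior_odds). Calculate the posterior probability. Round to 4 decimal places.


Bayesian evidence evaluation:
Posterior odds = prior_odds * LR = 0.044156 * 8740.3622 = 385.9394
Posterior probability = posterior_odds / (1 + posterior_odds)
= 385.9394 / (1 + 385.9394)
= 385.9394 / 386.9394
= 0.9974

0.9974


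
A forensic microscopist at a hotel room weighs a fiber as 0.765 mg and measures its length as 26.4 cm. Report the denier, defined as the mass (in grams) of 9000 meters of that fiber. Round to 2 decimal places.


Denier calculation:
Mass in grams = 0.765 mg / 1000 = 0.000765 g
Length in meters = 26.4 cm / 100 = 0.264 m
Linear density = mass / length = 0.000765 / 0.264 = 0.00289773 g/m
Denier = (g/m) * 9000 = 0.00289773 * 9000 = 26.08

26.08


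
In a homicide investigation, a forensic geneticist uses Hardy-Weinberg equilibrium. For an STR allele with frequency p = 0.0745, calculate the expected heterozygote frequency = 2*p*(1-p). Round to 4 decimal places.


Hardy-Weinberg heterozygote frequency:
q = 1 - p = 1 - 0.0745 = 0.9255
2pq = 2 * 0.0745 * 0.9255 = 0.1379

0.1379


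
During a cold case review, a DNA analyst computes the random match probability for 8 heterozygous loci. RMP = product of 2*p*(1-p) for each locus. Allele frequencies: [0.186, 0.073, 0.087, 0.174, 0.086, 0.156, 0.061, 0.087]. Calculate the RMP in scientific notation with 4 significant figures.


Computing RMP for 8 loci:
Locus 1: 2 * 0.186 * 0.814 = 0.302808
Locus 2: 2 * 0.073 * 0.927 = 0.135342
Locus 3: 2 * 0.087 * 0.913 = 0.158862
Locus 4: 2 * 0.174 * 0.826 = 0.287448
Locus 5: 2 * 0.086 * 0.914 = 0.157208
Locus 6: 2 * 0.156 * 0.844 = 0.263328
Locus 7: 2 * 0.061 * 0.939 = 0.114558
Locus 8: 2 * 0.087 * 0.913 = 0.158862
RMP = 1.410e-06

1.410e-06


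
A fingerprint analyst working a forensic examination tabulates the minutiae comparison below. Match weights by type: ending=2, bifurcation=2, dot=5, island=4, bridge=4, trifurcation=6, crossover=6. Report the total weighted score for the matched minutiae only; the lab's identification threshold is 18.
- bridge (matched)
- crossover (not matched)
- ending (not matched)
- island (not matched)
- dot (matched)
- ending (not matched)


Weighted minutiae match score:
  bridge: matched, +4 (running total 4)
  crossover: not matched, +0
  ending: not matched, +0
  island: not matched, +0
  dot: matched, +5 (running total 9)
  ending: not matched, +0
Total score = 9
Threshold = 18; verdict = inconclusive

9


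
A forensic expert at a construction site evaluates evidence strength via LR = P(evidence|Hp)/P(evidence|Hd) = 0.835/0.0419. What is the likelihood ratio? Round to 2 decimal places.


Likelihood ratio calculation:
LR = P(E|Hp) / P(E|Hd)
LR = 0.835 / 0.0419
LR = 19.93

19.93


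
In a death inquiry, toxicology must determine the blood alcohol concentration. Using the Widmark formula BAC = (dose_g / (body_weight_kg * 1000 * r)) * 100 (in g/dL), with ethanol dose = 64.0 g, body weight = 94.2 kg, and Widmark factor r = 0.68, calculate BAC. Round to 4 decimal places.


Applying the Widmark formula:
BAC = (dose_g / (body_wt * 1000 * r)) * 100
Denominator = 94.2 * 1000 * 0.68 = 64056
BAC = (64.0 / 64056) * 100
BAC = 0.0999 g/dL

0.0999


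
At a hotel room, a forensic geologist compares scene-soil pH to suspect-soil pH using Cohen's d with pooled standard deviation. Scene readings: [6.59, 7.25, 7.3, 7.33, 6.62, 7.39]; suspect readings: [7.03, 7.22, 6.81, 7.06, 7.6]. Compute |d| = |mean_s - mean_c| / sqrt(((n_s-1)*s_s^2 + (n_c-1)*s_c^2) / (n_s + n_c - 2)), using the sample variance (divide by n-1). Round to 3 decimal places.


Pooled-variance Cohen's d for soil pH comparison:
Scene mean = 42.48 / 6 = 7.08
Suspect mean = 35.72 / 5 = 7.144
Scene sample variance s_s^2 = 0.13752
Suspect sample variance s_c^2 = 0.08633
Pooled variance = ((n_s-1)*s_s^2 + (n_c-1)*s_c^2) / (n_s + n_c - 2) = 0.114769
Pooled SD = sqrt(0.114769) = 0.338776
Mean difference = -0.064
|d| = |-0.064| / 0.338776 = 0.189

0.189


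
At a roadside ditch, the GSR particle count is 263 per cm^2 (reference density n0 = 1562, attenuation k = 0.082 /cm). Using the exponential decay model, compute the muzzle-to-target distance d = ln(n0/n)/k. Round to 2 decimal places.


GSR distance calculation:
n0/n = 1562 / 263 = 5.939163
ln(n0/n) = 1.781568
d = 1.781568 / 0.082 = 21.73 cm

21.73


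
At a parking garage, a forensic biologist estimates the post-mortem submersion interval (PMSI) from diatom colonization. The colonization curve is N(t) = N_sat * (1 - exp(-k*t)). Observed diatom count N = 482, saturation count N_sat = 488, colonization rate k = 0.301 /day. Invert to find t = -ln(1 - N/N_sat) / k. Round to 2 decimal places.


PMSI from diatom colonization curve:
N / N_sat = 482 / 488 = 0.987705
1 - N/N_sat = 0.012295
ln(1 - N/N_sat) = -4.398563
t = -ln(1 - N/N_sat) / k = -(-4.398563) / 0.301 = 14.61 days

14.61


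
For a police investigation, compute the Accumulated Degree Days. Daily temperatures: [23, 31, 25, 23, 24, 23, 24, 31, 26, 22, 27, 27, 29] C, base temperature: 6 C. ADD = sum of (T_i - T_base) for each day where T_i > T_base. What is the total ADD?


Computing ADD day by day:
Day 1: max(0, 23 - 6) = 17
Day 2: max(0, 31 - 6) = 25
Day 3: max(0, 25 - 6) = 19
Day 4: max(0, 23 - 6) = 17
Day 5: max(0, 24 - 6) = 18
Day 6: max(0, 23 - 6) = 17
Day 7: max(0, 24 - 6) = 18
Day 8: max(0, 31 - 6) = 25
Day 9: max(0, 26 - 6) = 20
Day 10: max(0, 22 - 6) = 16
Day 11: max(0, 27 - 6) = 21
Day 12: max(0, 27 - 6) = 21
Day 13: max(0, 29 - 6) = 23
Total ADD = 257

257


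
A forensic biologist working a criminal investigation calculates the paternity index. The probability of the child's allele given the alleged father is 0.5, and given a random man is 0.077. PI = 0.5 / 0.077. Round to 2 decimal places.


Paternity Index calculation:
PI = P(allele|father) / P(allele|random)
PI = 0.5 / 0.077
PI = 6.49

6.49


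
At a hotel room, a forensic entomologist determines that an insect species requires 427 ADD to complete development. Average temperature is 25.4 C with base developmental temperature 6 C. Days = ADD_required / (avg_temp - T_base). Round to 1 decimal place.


Insect development time:
Effective temperature = avg_temp - T_base = 25.4 - 6 = 19.4 C
Days = ADD / effective_temp = 427 / 19.4 = 22.0 days

22.0


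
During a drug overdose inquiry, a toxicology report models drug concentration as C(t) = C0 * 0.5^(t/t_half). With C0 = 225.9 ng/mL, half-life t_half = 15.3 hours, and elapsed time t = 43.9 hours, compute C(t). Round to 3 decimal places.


Drug concentration decay:
Number of half-lives = t / t_half = 43.9 / 15.3 = 2.869281
Decay factor = 0.5^2.869281 = 0.1368549
C(t) = 225.9 * 0.1368549 = 30.916 ng/mL

30.916


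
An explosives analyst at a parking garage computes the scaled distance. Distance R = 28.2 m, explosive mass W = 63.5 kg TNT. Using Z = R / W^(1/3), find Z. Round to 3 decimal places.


Scaled distance calculation:
W^(1/3) = 63.5^(1/3) = 3.989556
Z = R / W^(1/3) = 28.2 / 3.989556
Z = 7.068 m/kg^(1/3)

7.068


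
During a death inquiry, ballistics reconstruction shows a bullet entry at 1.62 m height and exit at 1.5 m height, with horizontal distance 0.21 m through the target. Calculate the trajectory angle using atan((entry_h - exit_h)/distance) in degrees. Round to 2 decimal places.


Bullet trajectory angle:
Height difference = 1.62 - 1.5 = 0.12 m
angle = atan(0.12 / 0.21)
angle = atan(0.571429)
angle = 29.74 degrees

29.74


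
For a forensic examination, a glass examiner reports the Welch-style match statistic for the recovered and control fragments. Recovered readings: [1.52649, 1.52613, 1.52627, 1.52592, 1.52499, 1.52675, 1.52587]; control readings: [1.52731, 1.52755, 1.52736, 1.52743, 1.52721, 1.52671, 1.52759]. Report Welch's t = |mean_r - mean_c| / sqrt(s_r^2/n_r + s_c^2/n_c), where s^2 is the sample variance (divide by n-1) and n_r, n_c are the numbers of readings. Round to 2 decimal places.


Welch's t-criterion for glass RI comparison:
Recovered mean = sum / n_r = 10.68242 / 7 = 1.52606
Control mean = sum / n_c = 10.69116 / 7 = 1.5273086
Recovered sample variance s_r^2 = 3.18433e-07
Control sample variance s_c^2 = 8.71476e-08
Welch SE (unpooled) = sqrt(s_r^2/n_r + s_c^2/n_c) = sqrt(4.54905e-08 + 1.24497e-08) = sqrt(5.79402e-08) = 0.000240708
|mean_r - mean_c| = 0.00124857
t = 0.00124857 / 0.000240708 = 5.19

5.19
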